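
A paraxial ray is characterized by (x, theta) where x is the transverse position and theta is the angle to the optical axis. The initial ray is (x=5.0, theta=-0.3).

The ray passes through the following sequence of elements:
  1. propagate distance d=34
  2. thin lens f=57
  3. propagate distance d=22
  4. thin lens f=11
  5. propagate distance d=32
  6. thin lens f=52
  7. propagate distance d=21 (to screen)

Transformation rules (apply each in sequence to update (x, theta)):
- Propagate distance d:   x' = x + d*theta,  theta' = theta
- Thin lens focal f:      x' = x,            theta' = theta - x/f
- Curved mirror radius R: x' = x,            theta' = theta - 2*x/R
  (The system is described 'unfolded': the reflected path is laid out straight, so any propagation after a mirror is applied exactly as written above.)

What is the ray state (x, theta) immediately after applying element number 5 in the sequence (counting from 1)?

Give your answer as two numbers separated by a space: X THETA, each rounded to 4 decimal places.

Answer: 12.0150 0.6815

Derivation:
Initial: x=5.0000 theta=-0.3000
After 1 (propagate distance d=34): x=-5.2000 theta=-0.3000
After 2 (thin lens f=57): x=-5.2000 theta=-119/570 (≈-0.2088)
After 3 (propagate distance d=22): x=-2791/285 (≈-9.7930) theta=-119/570 (≈-0.2088)
After 4 (thin lens f=11): x=-2791/285 (≈-9.7930) theta=4273/6270 (≈0.6815)
After 5 (propagate distance d=32): x=37667/3135 (≈12.0150) theta=4273/6270 (≈0.6815)
Rounded to 4 decimal places: x = 12.0150, theta = 0.6815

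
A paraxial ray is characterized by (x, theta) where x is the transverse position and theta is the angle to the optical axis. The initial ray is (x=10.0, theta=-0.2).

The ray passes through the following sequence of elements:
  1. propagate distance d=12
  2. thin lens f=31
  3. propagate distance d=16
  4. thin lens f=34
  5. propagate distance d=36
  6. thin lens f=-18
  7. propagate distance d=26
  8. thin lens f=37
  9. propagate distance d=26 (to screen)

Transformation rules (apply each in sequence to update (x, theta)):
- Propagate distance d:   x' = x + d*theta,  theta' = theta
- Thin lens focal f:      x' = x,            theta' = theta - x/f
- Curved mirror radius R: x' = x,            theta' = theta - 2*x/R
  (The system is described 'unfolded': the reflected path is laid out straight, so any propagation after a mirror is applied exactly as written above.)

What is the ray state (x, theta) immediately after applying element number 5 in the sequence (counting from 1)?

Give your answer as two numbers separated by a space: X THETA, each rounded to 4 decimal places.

Answer: -16.0539 -0.4592

Derivation:
Initial: x=10.0000 theta=-0.2000
After 1 (propagate distance d=12): x=7.6000 theta=-0.2000
After 2 (thin lens f=31): x=7.6000 theta=-69/155 (≈-0.4452)
After 3 (propagate distance d=16): x=74/155 (≈0.4774) theta=-69/155 (≈-0.4452)
After 4 (thin lens f=34): x=74/155 (≈0.4774) theta=-242/527 (≈-0.4592)
After 5 (propagate distance d=36): x=-42302/2635 (≈-16.0539) theta=-242/527 (≈-0.4592)
Rounded to 4 decimal places: x = -16.0539, theta = -0.4592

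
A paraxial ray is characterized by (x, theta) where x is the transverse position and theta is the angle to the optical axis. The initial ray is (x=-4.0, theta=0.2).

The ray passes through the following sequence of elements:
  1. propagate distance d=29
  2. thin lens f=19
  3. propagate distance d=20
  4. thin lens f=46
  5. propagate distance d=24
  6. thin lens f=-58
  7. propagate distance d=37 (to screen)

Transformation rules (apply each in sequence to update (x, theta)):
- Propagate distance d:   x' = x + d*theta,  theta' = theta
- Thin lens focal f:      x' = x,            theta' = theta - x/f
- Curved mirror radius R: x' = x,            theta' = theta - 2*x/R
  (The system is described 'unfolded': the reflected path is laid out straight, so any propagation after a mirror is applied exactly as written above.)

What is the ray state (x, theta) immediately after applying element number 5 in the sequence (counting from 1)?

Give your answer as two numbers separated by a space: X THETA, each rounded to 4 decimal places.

Initial: x=-4.0000 theta=0.2000
After 1 (propagate distance d=29): x=1.8000 theta=0.2000
After 2 (thin lens f=19): x=1.8000 theta=2/19 (≈0.1053)
After 3 (propagate distance d=20): x=371/95 (≈3.9053) theta=2/19 (≈0.1053)
After 4 (thin lens f=46): x=371/95 (≈3.9053) theta=89/4370 (≈0.0204)
After 5 (propagate distance d=24): x=9601/2185 (≈4.3941) theta=89/4370 (≈0.0204)
Rounded to 4 decimal places: x = 4.3941, theta = 0.0204

Answer: 4.3941 0.0204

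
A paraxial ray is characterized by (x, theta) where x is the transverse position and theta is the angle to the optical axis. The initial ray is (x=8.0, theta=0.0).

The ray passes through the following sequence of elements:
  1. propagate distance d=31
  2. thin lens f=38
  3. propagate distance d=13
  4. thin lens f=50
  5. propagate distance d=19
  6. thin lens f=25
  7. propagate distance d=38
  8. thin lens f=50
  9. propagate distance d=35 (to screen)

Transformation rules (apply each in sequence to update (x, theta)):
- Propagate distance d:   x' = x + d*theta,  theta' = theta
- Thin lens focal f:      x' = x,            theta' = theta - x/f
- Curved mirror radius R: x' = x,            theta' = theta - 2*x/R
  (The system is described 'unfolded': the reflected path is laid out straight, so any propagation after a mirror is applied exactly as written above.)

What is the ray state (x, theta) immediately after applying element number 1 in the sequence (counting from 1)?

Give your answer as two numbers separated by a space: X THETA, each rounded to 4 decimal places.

Answer: 8.0000 0.0000

Derivation:
Initial: x=8.0000 theta=0.0000
After 1 (propagate distance d=31): x=8.0000 theta=0.0000
Rounded to 4 decimal places: x = 8.0000, theta = 0.0000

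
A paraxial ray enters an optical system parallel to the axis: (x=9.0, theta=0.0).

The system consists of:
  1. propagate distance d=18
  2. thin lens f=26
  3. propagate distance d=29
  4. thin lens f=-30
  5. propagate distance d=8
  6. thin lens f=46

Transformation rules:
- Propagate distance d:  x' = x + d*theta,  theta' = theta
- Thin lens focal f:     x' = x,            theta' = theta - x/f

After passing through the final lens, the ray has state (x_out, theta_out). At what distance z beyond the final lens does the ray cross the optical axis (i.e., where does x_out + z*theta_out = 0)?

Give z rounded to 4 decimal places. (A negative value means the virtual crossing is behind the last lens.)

Initial: x=9.0000 theta=0.0000
After 1 (propagate distance d=18): x=9.0000 theta=0.0000
After 2 (thin lens f=26): x=9.0000 theta=-9/26 (≈-0.3462)
After 3 (propagate distance d=29): x=-27/26 (≈-1.0385) theta=-9/26 (≈-0.3462)
After 4 (thin lens f=-30): x=-27/26 (≈-1.0385) theta=-99/260 (≈-0.3808)
After 5 (propagate distance d=8): x=-531/130 (≈-4.0846) theta=-99/260 (≈-0.3808)
After 6 (thin lens f=46): x=-531/130 (≈-4.0846) theta=-873/2990 (≈-0.2920)
z_focus = -x_out/theta_out = -(-531/130)/(-873/2990) = -1357/97 ≈ -13.9897
Rounded to 4 decimal places: z = -13.9897

Answer: -13.9897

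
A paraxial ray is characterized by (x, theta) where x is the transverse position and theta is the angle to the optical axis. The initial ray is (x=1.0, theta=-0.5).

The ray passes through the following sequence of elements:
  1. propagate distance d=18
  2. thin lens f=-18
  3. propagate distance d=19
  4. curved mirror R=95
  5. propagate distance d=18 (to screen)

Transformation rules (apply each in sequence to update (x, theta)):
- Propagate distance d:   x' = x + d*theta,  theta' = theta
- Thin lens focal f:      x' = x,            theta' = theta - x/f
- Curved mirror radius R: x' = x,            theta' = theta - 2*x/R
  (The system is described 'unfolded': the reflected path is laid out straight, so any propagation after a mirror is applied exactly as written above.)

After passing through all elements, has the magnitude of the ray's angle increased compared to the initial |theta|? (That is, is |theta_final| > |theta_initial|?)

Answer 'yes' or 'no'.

Initial: x=1.0000 theta=-0.5000
After 1 (propagate distance d=18): x=-8.0000 theta=-0.5000
After 2 (thin lens f=-18): x=-8.0000 theta=-17/18 (≈-0.9444)
After 3 (propagate distance d=19): x=-467/18 (≈-25.9444) theta=-17/18 (≈-0.9444)
After 4 (curved mirror R=95): x=-467/18 (≈-25.9444) theta=-227/570 (≈-0.3982)
After 5 (propagate distance d=18 (to screen)): x=-56623/1710 (≈-33.1129) theta=-227/570 (≈-0.3982)
|theta_initial|=0.5000 |theta_final|=227/570 (≈0.3982) -> not increased

Answer: no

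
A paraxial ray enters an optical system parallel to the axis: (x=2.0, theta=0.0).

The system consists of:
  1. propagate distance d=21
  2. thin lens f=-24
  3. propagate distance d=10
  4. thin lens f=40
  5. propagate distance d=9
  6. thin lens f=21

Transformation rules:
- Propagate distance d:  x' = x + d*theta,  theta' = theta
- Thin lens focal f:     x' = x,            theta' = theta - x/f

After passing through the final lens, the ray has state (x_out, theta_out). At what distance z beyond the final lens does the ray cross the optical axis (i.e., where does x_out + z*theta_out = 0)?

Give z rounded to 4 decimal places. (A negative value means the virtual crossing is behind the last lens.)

Answer: 23.0543

Derivation:
Initial: x=2.0000 theta=0.0000
After 1 (propagate distance d=21): x=2.0000 theta=0.0000
After 2 (thin lens f=-24): x=2.0000 theta=1/12 (≈0.0833)
After 3 (propagate distance d=10): x=17/6 (≈2.8333) theta=1/12 (≈0.0833)
After 4 (thin lens f=40): x=17/6 (≈2.8333) theta=0.0125
After 5 (propagate distance d=9): x=707/240 (≈2.9458) theta=0.0125
After 6 (thin lens f=21): x=707/240 (≈2.9458) theta=-23/180 (≈-0.1278)
z_focus = -x_out/theta_out = -(707/240)/(-23/180) = 2121/92 ≈ 23.0543
Rounded to 4 decimal places: z = 23.0543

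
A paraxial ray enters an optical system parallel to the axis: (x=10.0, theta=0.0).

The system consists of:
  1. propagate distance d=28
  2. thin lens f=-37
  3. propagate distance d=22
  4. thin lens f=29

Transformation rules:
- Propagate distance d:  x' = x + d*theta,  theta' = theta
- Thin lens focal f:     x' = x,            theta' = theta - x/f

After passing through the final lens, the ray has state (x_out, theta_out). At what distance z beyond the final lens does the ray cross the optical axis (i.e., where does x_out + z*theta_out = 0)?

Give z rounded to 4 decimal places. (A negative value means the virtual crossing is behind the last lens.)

Answer: 57.0333

Derivation:
Initial: x=10.0000 theta=0.0000
After 1 (propagate distance d=28): x=10.0000 theta=0.0000
After 2 (thin lens f=-37): x=10.0000 theta=10/37 (≈0.2703)
After 3 (propagate distance d=22): x=590/37 (≈15.9459) theta=10/37 (≈0.2703)
After 4 (thin lens f=29): x=590/37 (≈15.9459) theta=-300/1073 (≈-0.2796)
z_focus = -x_out/theta_out = -(590/37)/(-300/1073) = 1711/30 ≈ 57.0333
Rounded to 4 decimal places: z = 57.0333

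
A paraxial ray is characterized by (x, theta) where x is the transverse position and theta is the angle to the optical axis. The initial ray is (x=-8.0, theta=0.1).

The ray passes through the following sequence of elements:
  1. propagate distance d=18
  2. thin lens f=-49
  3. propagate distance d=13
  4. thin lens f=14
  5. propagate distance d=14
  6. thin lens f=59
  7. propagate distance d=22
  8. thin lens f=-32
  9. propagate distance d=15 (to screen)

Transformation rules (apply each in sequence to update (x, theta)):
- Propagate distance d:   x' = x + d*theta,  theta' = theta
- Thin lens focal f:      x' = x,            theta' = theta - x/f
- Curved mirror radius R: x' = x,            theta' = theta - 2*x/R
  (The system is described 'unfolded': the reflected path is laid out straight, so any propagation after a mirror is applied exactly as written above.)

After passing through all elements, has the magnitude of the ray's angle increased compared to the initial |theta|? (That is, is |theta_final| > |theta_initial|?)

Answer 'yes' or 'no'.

Answer: yes

Derivation:
Initial: x=-8.0000 theta=0.1000
After 1 (propagate distance d=18): x=-6.2000 theta=0.1000
After 2 (thin lens f=-49): x=-6.2000 theta=-13/490 (≈-0.0265)
After 3 (propagate distance d=13): x=-3207/490 (≈-6.5449) theta=-13/490 (≈-0.0265)
After 4 (thin lens f=14): x=-3207/490 (≈-6.5449) theta=605/1372 (≈0.4410)
After 5 (propagate distance d=14): x=-13/35 (≈-0.3714) theta=605/1372 (≈0.4410)
After 6 (thin lens f=59): x=-13/35 (≈-0.3714) theta=181023/404740 (≈0.4473)
After 7 (propagate distance d=22): x=1916087/202370 (≈9.4682) theta=181023/404740 (≈0.4473)
After 8 (thin lens f=-32): x=1916087/202370 (≈9.4682) theta=962491/1295168 (≈0.7431)
After 9 (propagate distance d=15 (to screen)): x=133501609/6475840 (≈20.6153) theta=962491/1295168 (≈0.7431)
|theta_initial|=0.1000 |theta_final|=962491/1295168 (≈0.7431) -> increased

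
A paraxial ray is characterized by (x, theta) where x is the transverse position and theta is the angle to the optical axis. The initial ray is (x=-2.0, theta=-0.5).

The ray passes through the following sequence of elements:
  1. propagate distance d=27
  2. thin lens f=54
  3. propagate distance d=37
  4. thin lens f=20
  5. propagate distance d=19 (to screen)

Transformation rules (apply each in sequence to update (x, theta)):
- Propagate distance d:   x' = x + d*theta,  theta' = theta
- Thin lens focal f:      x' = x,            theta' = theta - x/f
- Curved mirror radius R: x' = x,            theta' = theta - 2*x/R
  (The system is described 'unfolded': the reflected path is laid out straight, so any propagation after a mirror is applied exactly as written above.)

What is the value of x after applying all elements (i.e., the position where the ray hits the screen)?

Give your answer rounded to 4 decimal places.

Initial: x=-2.0000 theta=-0.5000
After 1 (propagate distance d=27): x=-15.5000 theta=-0.5000
After 2 (thin lens f=54): x=-15.5000 theta=-23/108 (≈-0.2130)
After 3 (propagate distance d=37): x=-2525/108 (≈-23.3796) theta=-23/108 (≈-0.2130)
After 4 (thin lens f=20): x=-2525/108 (≈-23.3796) theta=413/432 (≈0.9560)
After 5 (propagate distance d=19 (to screen)): x=-751/144 (≈-5.2153) theta=413/432 (≈0.9560)
Rounded to 4 decimal places: x = -5.2153

Answer: -5.2153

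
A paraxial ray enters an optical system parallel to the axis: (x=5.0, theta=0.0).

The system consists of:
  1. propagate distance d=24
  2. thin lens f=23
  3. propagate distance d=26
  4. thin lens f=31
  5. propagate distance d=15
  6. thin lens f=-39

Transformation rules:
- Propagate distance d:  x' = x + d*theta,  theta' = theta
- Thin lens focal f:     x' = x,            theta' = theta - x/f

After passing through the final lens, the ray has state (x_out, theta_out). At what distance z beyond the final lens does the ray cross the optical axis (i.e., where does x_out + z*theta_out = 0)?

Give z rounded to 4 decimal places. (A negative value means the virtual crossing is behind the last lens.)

Answer: -12.4654

Derivation:
Initial: x=5.0000 theta=0.0000
After 1 (propagate distance d=24): x=5.0000 theta=0.0000
After 2 (thin lens f=23): x=5.0000 theta=-5/23 (≈-0.2174)
After 3 (propagate distance d=26): x=-15/23 (≈-0.6522) theta=-5/23 (≈-0.2174)
After 4 (thin lens f=31): x=-15/23 (≈-0.6522) theta=-140/713 (≈-0.1964)
After 5 (propagate distance d=15): x=-2565/713 (≈-3.5975) theta=-140/713 (≈-0.1964)
After 6 (thin lens f=-39): x=-2565/713 (≈-3.5975) theta=-2675/9269 (≈-0.2886)
z_focus = -x_out/theta_out = -(-2565/713)/(-2675/9269) = -6669/535 ≈ -12.4654
Rounded to 4 decimal places: z = -12.4654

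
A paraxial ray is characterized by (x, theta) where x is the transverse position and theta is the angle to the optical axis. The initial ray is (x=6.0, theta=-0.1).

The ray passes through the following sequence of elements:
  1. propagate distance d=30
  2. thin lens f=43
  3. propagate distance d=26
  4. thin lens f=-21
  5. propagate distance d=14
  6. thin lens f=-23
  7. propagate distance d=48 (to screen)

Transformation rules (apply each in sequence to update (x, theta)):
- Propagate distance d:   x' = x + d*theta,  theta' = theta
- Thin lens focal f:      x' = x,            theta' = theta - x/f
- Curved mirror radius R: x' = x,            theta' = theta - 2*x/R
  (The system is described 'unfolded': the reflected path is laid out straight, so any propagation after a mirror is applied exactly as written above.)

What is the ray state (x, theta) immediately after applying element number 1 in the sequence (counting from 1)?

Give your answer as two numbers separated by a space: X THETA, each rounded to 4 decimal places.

Initial: x=6.0000 theta=-0.1000
After 1 (propagate distance d=30): x=3.0000 theta=-0.1000
Rounded to 4 decimal places: x = 3.0000, theta = -0.1000

Answer: 3.0000 -0.1000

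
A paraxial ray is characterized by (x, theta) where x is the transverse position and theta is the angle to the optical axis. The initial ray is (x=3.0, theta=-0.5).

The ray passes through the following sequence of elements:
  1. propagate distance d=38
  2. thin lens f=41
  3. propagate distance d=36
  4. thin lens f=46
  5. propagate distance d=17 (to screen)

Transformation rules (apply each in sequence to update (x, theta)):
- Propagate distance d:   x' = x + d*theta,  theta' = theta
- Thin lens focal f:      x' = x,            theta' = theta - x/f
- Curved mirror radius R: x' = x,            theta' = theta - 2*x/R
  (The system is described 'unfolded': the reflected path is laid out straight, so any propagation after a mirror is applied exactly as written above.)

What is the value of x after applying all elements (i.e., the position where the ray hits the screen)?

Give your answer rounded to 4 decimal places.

Answer: -14.4438

Derivation:
Initial: x=3.0000 theta=-0.5000
After 1 (propagate distance d=38): x=-16.0000 theta=-0.5000
After 2 (thin lens f=41): x=-16.0000 theta=-9/82 (≈-0.1098)
After 3 (propagate distance d=36): x=-818/41 (≈-19.9512) theta=-9/82 (≈-0.1098)
After 4 (thin lens f=46): x=-818/41 (≈-19.9512) theta=611/1886 (≈0.3240)
After 5 (propagate distance d=17 (to screen)): x=-27241/1886 (≈-14.4438) theta=611/1886 (≈0.3240)
Rounded to 4 decimal places: x = -14.4438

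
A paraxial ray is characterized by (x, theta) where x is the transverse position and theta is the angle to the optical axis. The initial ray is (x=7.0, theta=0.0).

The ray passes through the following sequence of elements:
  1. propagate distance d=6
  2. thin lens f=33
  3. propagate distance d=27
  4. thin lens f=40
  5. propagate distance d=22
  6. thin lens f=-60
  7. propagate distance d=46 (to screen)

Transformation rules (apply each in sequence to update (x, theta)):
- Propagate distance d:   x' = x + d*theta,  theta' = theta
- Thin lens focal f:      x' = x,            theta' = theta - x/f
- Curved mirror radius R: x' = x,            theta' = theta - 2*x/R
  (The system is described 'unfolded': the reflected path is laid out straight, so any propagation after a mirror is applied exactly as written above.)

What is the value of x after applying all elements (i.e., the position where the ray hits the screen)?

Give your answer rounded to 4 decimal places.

Answer: -18.4538

Derivation:
Initial: x=7.0000 theta=0.0000
After 1 (propagate distance d=6): x=7.0000 theta=0.0000
After 2 (thin lens f=33): x=7.0000 theta=-7/33 (≈-0.2121)
After 3 (propagate distance d=27): x=14/11 (≈1.2727) theta=-7/33 (≈-0.2121)
After 4 (thin lens f=40): x=14/11 (≈1.2727) theta=-161/660 (≈-0.2439)
After 5 (propagate distance d=22): x=-1351/330 (≈-4.0939) theta=-161/660 (≈-0.2439)
After 6 (thin lens f=-60): x=-1351/330 (≈-4.0939) theta=-6181/19800 (≈-0.3122)
After 7 (propagate distance d=46 (to screen)): x=-182693/9900 (≈-18.4538) theta=-6181/19800 (≈-0.3122)
Rounded to 4 decimal places: x = -18.4538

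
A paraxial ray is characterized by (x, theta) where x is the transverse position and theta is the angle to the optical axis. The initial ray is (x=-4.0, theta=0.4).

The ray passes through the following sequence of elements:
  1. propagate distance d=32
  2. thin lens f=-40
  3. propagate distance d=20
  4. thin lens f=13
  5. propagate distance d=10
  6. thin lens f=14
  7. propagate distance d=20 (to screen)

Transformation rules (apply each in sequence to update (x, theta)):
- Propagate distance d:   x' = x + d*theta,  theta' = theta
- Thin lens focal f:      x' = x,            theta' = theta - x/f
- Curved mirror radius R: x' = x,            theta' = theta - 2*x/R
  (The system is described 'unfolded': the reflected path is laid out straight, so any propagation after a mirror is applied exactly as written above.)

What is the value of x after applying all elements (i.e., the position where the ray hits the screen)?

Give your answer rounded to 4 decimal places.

Answer: -24.9692

Derivation:
Initial: x=-4.0000 theta=0.4000
After 1 (propagate distance d=32): x=8.8000 theta=0.4000
After 2 (thin lens f=-40): x=8.8000 theta=0.6200
After 3 (propagate distance d=20): x=21.2000 theta=0.6200
After 4 (thin lens f=13): x=21.2000 theta=-657/650 (≈-1.0108)
After 5 (propagate distance d=10): x=721/65 (≈11.0923) theta=-657/650 (≈-1.0108)
After 6 (thin lens f=14): x=721/65 (≈11.0923) theta=-586/325 (≈-1.8031)
After 7 (propagate distance d=20 (to screen)): x=-1623/65 (≈-24.9692) theta=-586/325 (≈-1.8031)
Rounded to 4 decimal places: x = -24.9692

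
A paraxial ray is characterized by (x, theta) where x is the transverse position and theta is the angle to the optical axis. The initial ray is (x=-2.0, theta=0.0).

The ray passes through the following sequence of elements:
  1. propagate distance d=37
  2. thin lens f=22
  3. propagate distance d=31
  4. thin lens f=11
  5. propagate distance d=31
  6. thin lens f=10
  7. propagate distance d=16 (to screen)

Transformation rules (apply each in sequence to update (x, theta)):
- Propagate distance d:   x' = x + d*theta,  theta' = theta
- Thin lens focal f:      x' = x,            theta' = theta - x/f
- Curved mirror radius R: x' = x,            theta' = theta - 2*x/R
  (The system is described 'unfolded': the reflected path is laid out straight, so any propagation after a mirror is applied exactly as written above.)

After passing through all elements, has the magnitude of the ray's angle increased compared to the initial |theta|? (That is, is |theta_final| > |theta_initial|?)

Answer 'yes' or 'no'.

Answer: yes

Derivation:
Initial: x=-2.0000 theta=0.0000
After 1 (propagate distance d=37): x=-2.0000 theta=0.0000
After 2 (thin lens f=22): x=-2.0000 theta=1/11 (≈0.0909)
After 3 (propagate distance d=31): x=9/11 (≈0.8182) theta=1/11 (≈0.0909)
After 4 (thin lens f=11): x=9/11 (≈0.8182) theta=2/121 (≈0.0165)
After 5 (propagate distance d=31): x=161/121 (≈1.3306) theta=2/121 (≈0.0165)
After 6 (thin lens f=10): x=161/121 (≈1.3306) theta=-141/1210 (≈-0.1165)
After 7 (propagate distance d=16 (to screen)): x=-323/605 (≈-0.5339) theta=-141/1210 (≈-0.1165)
|theta_initial|=0.0000 |theta_final|=141/1210 (≈0.1165) -> increased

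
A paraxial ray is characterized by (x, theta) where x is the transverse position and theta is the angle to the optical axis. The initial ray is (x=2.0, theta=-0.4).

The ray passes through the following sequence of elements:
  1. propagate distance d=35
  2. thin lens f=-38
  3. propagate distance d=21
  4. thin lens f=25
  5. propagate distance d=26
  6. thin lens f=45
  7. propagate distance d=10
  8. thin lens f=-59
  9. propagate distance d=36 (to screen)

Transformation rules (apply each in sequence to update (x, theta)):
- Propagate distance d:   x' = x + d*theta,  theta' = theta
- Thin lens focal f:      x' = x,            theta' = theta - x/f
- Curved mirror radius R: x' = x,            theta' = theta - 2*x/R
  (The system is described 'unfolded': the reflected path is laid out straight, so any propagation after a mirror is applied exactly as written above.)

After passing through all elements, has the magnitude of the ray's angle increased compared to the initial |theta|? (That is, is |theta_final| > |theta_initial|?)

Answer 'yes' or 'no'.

Initial: x=2.0000 theta=-0.4000
After 1 (propagate distance d=35): x=-12.0000 theta=-0.4000
After 2 (thin lens f=-38): x=-12.0000 theta=-68/95 (≈-0.7158)
After 3 (propagate distance d=21): x=-2568/95 (≈-27.0316) theta=-68/95 (≈-0.7158)
After 4 (thin lens f=25): x=-2568/95 (≈-27.0316) theta=868/2375 (≈0.3655)
After 5 (propagate distance d=26): x=-41632/2375 (≈-17.5293) theta=868/2375 (≈0.3655)
After 6 (thin lens f=45): x=-41632/2375 (≈-17.5293) theta=80692/106875 (≈0.7550)
After 7 (propagate distance d=10): x=-213304/21375 (≈-9.9791) theta=80692/106875 (≈0.7550)
After 8 (thin lens f=-59): x=-213304/21375 (≈-9.9791) theta=1231436/2101875 (≈0.5859)
After 9 (propagate distance d=36 (to screen)): x=70070408/6305625 (≈11.1124) theta=1231436/2101875 (≈0.5859)
|theta_initial|=0.4000 |theta_final|=1231436/2101875 (≈0.5859) -> increased

Answer: yes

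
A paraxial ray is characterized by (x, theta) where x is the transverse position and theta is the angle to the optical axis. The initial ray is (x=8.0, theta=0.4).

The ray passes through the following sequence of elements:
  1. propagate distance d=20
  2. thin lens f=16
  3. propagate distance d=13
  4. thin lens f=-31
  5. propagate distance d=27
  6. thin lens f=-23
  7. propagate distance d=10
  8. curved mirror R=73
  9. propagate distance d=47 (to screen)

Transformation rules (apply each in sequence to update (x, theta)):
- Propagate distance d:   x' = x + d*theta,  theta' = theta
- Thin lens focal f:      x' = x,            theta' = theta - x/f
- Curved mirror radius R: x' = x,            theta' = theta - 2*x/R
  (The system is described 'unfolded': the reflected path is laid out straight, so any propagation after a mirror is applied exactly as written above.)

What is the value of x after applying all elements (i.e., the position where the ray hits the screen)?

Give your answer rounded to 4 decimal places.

Initial: x=8.0000 theta=0.4000
After 1 (propagate distance d=20): x=16.0000 theta=0.4000
After 2 (thin lens f=16): x=16.0000 theta=-0.6000
After 3 (propagate distance d=13): x=8.2000 theta=-0.6000
After 4 (thin lens f=-31): x=8.2000 theta=-52/155 (≈-0.3355)
After 5 (propagate distance d=27): x=-133/155 (≈-0.8581) theta=-52/155 (≈-0.3355)
After 6 (thin lens f=-23): x=-133/155 (≈-0.8581) theta=-1329/3565 (≈-0.3728)
After 7 (propagate distance d=10): x=-16349/3565 (≈-4.5860) theta=-1329/3565 (≈-0.3728)
After 8 (curved mirror R=73): x=-16349/3565 (≈-4.5860) theta=-64319/260245 (≈-0.2471)
After 9 (propagate distance d=47 (to screen)): x=-843294/52049 (≈-16.2019) theta=-64319/260245 (≈-0.2471)
Rounded to 4 decimal places: x = -16.2019

Answer: -16.2019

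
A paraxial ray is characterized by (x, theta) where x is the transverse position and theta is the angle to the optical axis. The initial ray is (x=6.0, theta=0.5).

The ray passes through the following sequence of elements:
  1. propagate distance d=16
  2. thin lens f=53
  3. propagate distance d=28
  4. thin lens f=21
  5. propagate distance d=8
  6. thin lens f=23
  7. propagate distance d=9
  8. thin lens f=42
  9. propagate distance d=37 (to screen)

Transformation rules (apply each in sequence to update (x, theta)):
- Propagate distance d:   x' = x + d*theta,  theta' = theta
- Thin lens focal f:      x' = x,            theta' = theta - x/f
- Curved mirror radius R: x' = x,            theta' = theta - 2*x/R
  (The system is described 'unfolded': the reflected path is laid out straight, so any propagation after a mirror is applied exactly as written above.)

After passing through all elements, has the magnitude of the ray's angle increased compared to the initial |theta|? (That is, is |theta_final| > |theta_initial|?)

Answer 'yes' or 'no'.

Answer: yes

Derivation:
Initial: x=6.0000 theta=0.5000
After 1 (propagate distance d=16): x=14.0000 theta=0.5000
After 2 (thin lens f=53): x=14.0000 theta=25/106 (≈0.2358)
After 3 (propagate distance d=28): x=1092/53 (≈20.6038) theta=25/106 (≈0.2358)
After 4 (thin lens f=21): x=1092/53 (≈20.6038) theta=-79/106 (≈-0.7453)
After 5 (propagate distance d=8): x=776/53 (≈14.6415) theta=-79/106 (≈-0.7453)
After 6 (thin lens f=23): x=776/53 (≈14.6415) theta=-3369/2438 (≈-1.3819)
After 7 (propagate distance d=9): x=5375/2438 (≈2.2047) theta=-3369/2438 (≈-1.3819)
After 8 (thin lens f=42): x=5375/2438 (≈2.2047) theta=-146873/102396 (≈-1.4344)
After 9 (propagate distance d=37 (to screen)): x=-5208551/102396 (≈-50.8667) theta=-146873/102396 (≈-1.4344)
|theta_initial|=0.5000 |theta_final|=146873/102396 (≈1.4344) -> increased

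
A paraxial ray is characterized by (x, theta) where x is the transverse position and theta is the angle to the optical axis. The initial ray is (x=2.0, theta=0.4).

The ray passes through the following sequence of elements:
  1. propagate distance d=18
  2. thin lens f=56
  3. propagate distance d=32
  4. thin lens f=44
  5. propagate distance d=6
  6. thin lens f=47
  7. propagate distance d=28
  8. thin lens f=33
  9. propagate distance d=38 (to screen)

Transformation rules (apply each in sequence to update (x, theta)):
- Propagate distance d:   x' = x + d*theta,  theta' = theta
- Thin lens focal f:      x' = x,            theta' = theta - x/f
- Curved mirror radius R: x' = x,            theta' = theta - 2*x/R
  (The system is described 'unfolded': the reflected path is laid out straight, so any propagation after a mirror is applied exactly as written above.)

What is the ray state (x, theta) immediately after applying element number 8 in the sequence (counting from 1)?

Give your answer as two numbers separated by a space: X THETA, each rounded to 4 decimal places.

Initial: x=2.0000 theta=0.4000
After 1 (propagate distance d=18): x=9.2000 theta=0.4000
After 2 (thin lens f=56): x=9.2000 theta=33/140 (≈0.2357)
After 3 (propagate distance d=32): x=586/35 (≈16.7429) theta=33/140 (≈0.2357)
After 4 (thin lens f=44): x=586/35 (≈16.7429) theta=-223/1540 (≈-0.1448)
After 5 (propagate distance d=6): x=12223/770 (≈15.8740) theta=-223/1540 (≈-0.1448)
After 6 (thin lens f=47): x=12223/770 (≈15.8740) theta=-34927/72380 (≈-0.4826)
After 7 (propagate distance d=28): x=7773/3290 (≈2.3626) theta=-34927/72380 (≈-0.4826)
After 8 (thin lens f=33): x=7773/3290 (≈2.3626) theta=-40109/72380 (≈-0.5541)
Rounded to 4 decimal places: x = 2.3626, theta = -0.5541

Answer: 2.3626 -0.5541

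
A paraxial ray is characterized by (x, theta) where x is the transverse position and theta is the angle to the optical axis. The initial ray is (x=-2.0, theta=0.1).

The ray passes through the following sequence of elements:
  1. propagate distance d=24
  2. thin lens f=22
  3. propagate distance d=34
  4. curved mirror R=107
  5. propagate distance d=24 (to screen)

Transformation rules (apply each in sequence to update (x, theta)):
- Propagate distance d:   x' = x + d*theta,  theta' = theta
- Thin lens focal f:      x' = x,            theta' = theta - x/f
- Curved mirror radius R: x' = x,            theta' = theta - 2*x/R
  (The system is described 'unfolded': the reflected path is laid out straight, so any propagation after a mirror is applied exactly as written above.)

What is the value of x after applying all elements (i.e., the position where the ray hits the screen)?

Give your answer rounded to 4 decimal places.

Answer: 3.7181

Derivation:
Initial: x=-2.0000 theta=0.1000
After 1 (propagate distance d=24): x=0.4000 theta=0.1000
After 2 (thin lens f=22): x=0.4000 theta=9/110 (≈0.0818)
After 3 (propagate distance d=34): x=35/11 (≈3.1818) theta=9/110 (≈0.0818)
After 4 (curved mirror R=107): x=35/11 (≈3.1818) theta=263/11770 (≈0.0223)
After 5 (propagate distance d=24 (to screen)): x=21881/5885 (≈3.7181) theta=263/11770 (≈0.0223)
Rounded to 4 decimal places: x = 3.7181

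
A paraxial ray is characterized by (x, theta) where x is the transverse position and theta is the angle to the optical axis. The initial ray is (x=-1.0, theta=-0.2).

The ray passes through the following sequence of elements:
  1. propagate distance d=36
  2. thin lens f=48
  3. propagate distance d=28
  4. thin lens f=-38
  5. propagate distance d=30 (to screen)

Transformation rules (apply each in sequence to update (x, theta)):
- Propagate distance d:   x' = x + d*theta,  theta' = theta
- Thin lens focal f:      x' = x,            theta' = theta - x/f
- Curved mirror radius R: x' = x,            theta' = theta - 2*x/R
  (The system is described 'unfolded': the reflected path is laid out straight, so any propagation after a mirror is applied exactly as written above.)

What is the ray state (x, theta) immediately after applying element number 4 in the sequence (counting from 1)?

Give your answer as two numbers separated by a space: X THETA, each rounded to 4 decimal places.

Initial: x=-1.0000 theta=-0.2000
After 1 (propagate distance d=36): x=-8.2000 theta=-0.2000
After 2 (thin lens f=48): x=-8.2000 theta=-7/240 (≈-0.0292)
After 3 (propagate distance d=28): x=-541/60 (≈-9.0167) theta=-7/240 (≈-0.0292)
After 4 (thin lens f=-38): x=-541/60 (≈-9.0167) theta=-81/304 (≈-0.2664)
Rounded to 4 decimal places: x = -9.0167, theta = -0.2664

Answer: -9.0167 -0.2664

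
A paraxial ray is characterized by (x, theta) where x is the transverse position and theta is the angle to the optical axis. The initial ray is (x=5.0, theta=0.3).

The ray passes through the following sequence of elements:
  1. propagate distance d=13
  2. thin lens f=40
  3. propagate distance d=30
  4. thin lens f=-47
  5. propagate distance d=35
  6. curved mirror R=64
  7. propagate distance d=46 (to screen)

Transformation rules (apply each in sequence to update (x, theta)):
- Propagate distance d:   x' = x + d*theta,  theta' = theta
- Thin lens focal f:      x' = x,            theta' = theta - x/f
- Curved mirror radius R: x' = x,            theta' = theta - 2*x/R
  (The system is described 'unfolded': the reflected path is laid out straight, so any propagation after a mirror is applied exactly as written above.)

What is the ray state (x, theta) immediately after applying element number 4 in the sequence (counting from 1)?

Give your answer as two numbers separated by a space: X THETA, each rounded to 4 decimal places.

Initial: x=5.0000 theta=0.3000
After 1 (propagate distance d=13): x=8.9000 theta=0.3000
After 2 (thin lens f=40): x=8.9000 theta=0.0775
After 3 (propagate distance d=30): x=11.2250 theta=0.0775
After 4 (thin lens f=-47): x=11.2250 theta=5947/18800 (≈0.3163)
Rounded to 4 decimal places: x = 11.2250, theta = 0.3163

Answer: 11.2250 0.3163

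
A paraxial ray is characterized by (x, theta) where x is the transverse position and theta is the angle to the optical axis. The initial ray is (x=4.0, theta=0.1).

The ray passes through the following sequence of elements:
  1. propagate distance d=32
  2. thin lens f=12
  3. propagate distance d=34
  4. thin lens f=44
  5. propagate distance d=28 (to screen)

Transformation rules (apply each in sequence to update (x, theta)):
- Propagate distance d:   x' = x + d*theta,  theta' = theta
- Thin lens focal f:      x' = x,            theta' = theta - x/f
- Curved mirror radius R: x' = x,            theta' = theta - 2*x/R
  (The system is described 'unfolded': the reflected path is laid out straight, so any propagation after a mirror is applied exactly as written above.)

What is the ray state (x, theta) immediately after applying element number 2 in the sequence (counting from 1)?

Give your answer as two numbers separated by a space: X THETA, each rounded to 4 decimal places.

Initial: x=4.0000 theta=0.1000
After 1 (propagate distance d=32): x=7.2000 theta=0.1000
After 2 (thin lens f=12): x=7.2000 theta=-0.5000
Rounded to 4 decimal places: x = 7.2000, theta = -0.5000

Answer: 7.2000 -0.5000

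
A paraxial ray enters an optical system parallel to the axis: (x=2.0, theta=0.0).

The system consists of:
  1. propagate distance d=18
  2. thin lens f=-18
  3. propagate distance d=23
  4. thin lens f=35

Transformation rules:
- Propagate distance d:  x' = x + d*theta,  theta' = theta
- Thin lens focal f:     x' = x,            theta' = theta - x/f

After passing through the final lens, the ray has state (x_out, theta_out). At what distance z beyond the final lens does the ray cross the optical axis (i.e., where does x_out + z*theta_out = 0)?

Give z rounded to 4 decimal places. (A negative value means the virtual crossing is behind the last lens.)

Answer: 239.1667

Derivation:
Initial: x=2.0000 theta=0.0000
After 1 (propagate distance d=18): x=2.0000 theta=0.0000
After 2 (thin lens f=-18): x=2.0000 theta=1/9 (≈0.1111)
After 3 (propagate distance d=23): x=41/9 (≈4.5556) theta=1/9 (≈0.1111)
After 4 (thin lens f=35): x=41/9 (≈4.5556) theta=-2/105 (≈-0.0190)
z_focus = -x_out/theta_out = -(41/9)/(-2/105) = 1435/6 ≈ 239.1667
Rounded to 4 decimal places: z = 239.1667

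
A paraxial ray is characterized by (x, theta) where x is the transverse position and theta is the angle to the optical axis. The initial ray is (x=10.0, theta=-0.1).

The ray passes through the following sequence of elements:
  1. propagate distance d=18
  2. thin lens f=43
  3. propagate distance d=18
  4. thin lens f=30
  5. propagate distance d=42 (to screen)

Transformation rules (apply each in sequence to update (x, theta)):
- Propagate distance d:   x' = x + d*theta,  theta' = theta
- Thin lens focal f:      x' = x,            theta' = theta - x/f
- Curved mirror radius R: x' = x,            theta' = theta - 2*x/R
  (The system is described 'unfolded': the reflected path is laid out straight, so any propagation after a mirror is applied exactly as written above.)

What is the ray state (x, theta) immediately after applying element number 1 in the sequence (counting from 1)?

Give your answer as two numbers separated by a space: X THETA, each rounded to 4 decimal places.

Initial: x=10.0000 theta=-0.1000
After 1 (propagate distance d=18): x=8.2000 theta=-0.1000
Rounded to 4 decimal places: x = 8.2000, theta = -0.1000

Answer: 8.2000 -0.1000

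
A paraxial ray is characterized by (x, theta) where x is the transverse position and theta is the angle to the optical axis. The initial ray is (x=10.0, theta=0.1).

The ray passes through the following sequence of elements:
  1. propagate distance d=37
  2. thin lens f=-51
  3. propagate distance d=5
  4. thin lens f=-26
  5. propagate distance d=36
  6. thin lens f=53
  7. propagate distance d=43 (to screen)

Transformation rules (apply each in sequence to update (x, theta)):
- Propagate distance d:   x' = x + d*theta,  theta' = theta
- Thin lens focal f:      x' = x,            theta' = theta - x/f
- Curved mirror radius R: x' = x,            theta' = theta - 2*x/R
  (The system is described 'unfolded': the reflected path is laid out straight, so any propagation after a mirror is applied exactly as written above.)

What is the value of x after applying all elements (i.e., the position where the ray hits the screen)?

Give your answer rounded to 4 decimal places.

Answer: 51.0541

Derivation:
Initial: x=10.0000 theta=0.1000
After 1 (propagate distance d=37): x=13.7000 theta=0.1000
After 2 (thin lens f=-51): x=13.7000 theta=94/255 (≈0.3686)
After 3 (propagate distance d=5): x=7927/510 (≈15.5431) theta=94/255 (≈0.3686)
After 4 (thin lens f=-26): x=7927/510 (≈15.5431) theta=2563/2652 (≈0.9664)
After 5 (propagate distance d=36): x=333721/6630 (≈50.3350) theta=2563/2652 (≈0.9664)
After 6 (thin lens f=53): x=333721/6630 (≈50.3350) theta=11753/702780 (≈0.0167)
After 7 (propagate distance d=43 (to screen)): x=183999/3604 (≈51.0541) theta=11753/702780 (≈0.0167)
Rounded to 4 decimal places: x = 51.0541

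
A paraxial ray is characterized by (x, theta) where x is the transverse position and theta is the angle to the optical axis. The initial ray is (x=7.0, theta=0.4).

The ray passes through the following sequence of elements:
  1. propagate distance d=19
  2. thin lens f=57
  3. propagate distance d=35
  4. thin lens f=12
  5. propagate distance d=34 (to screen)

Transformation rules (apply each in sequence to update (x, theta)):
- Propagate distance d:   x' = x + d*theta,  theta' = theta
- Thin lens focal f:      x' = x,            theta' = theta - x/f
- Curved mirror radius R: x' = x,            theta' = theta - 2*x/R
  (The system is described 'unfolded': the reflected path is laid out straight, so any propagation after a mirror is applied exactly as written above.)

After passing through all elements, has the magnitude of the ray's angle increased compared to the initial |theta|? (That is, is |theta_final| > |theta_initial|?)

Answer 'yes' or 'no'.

Answer: yes

Derivation:
Initial: x=7.0000 theta=0.4000
After 1 (propagate distance d=19): x=14.6000 theta=0.4000
After 2 (thin lens f=57): x=14.6000 theta=41/285 (≈0.1439)
After 3 (propagate distance d=35): x=5596/285 (≈19.6351) theta=41/285 (≈0.1439)
After 4 (thin lens f=12): x=5596/285 (≈19.6351) theta=-1276/855 (≈-1.4924)
After 5 (propagate distance d=34 (to screen)): x=-26596/855 (≈-31.1064) theta=-1276/855 (≈-1.4924)
|theta_initial|=0.4000 |theta_final|=1276/855 (≈1.4924) -> increased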